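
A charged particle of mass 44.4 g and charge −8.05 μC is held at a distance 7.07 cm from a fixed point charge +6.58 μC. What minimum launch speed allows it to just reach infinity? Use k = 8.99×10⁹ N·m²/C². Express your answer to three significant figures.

17.4 m/s

To just escape, total mechanical energy must reach zero at infinity: ½mv²_min + U = 0, so ½mv²_min = −U = |kQq|/r.
|U| = |kQq|/r = (8.99×10⁹ N·m²/C²)(6.58×10⁻⁶)(8.05×10⁻⁶)/(0.0707) = 6.74 J.
v_min = √(2|U|/m) = √(2·6.74/0.0444) = 17.4 m/s.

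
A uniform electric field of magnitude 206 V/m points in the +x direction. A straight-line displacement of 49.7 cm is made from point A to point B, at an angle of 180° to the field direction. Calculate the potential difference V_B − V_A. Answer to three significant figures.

Only the component of displacement along E changes the potential: ΔV = −E·d·cosθ.
ΔV = −(206 V/m)(0.497 m)cos180° = 102 V.

102 V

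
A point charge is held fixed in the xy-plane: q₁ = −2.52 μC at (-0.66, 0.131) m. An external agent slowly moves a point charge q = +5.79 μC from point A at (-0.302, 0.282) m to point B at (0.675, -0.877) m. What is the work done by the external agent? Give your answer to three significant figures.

0.259 J

For quasistatic motion the external work equals the change in potential energy: W_ext = qΔV = q(V_B − V_A).
At A: distance to the source charge is 0.389 m; V_A = kq₁/r = -5.83×10⁴ V.
At B: distance to the source charge is 1.67 m; V_B = kq₁/r = -1.35×10⁴ V.
ΔV = V_B − V_A = 4.48×10⁴ V.
W_ext = qΔV = (5.79×10⁻⁶ C)(4.48×10⁴ V) = 0.259 J.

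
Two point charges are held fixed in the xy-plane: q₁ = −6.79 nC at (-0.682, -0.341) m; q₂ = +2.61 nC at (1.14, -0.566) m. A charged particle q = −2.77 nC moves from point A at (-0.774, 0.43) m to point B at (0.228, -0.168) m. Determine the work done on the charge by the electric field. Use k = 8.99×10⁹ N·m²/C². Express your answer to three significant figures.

The work done by the electric force is W_field = −ΔU = −q(V_B − V_A) = q(V_A − V_B).
At A: distances to the source charges are 0.776 m, 2.16 m; V_A = Σ kqᵢ/rᵢ = -67.7 V.
At B: distances to the source charges are 0.926 m, 0.995 m; V_B = Σ kqᵢ/rᵢ = -42.3 V.
ΔV = V_B − V_A = 25.4 V.
W_field = −qΔV = −(-2.77×10⁻⁹ C)(25.4 V) = 7.04×10⁻⁸ J.

7.04×10⁻⁸ J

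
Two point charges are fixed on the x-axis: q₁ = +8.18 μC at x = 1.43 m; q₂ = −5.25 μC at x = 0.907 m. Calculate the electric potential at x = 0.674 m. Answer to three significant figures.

-1.05×10⁵ V

Electric potential is a scalar, so the contributions from each charge add algebraically: V = Σ kqᵢ/rᵢ.
Distances from the field point to each charge: r₁ = 0.756 m, r₂ = 0.233 m.
V = k[(8.18×10⁻⁶)/(0.756) + (-5.25×10⁻⁶)/(0.233)] = -1.05×10⁵ V.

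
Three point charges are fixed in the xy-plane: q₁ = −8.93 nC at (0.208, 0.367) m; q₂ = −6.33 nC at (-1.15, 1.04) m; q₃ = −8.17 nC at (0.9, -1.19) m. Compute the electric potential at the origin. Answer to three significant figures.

Electric potential is a scalar, so the contributions from each charge add algebraically: V = Σ kqᵢ/rᵢ.
Distances from the field point to each charge: r₁ = 0.422 m, r₂ = 1.55 m, r₃ = 1.49 m.
V = k[(-8.93×10⁻⁹)/(0.422) + (-6.33×10⁻⁹)/(1.55) + (-8.17×10⁻⁹)/(1.49)] = -276 V.

-276 V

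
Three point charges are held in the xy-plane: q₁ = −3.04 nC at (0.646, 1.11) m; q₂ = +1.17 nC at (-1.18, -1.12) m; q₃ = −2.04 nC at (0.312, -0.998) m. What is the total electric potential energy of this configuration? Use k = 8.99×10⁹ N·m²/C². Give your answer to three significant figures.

The work to assemble the configuration equals its total potential energy, U = Σ kqᵢqⱼ/rᵢⱼ over all pairs.
Pair separations: r₁₂ = 2.88 m, r₁₃ = 2.13 m, r₂₃ = 1.50 m.
U = (-1.11×10⁻⁸) + (2.61×10⁻⁸) + (-1.43×10⁻⁸) = 6.94×10⁻¹⁰ J.

6.94×10⁻¹⁰ J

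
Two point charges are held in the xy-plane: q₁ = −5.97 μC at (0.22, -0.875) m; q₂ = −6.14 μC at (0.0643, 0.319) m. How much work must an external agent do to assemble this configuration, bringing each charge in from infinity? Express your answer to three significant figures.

0.274 J

The work to assemble the configuration equals its total potential energy, U = Σ kqᵢqⱼ/rᵢⱼ over all pairs.
Pair separations: r₁₂ = 1.20 m.
U = (0.274) = 0.274 J.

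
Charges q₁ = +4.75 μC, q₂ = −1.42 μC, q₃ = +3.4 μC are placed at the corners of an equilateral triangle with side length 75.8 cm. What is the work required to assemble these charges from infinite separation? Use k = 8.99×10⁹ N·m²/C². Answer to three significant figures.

0.0543 J

The assembly work is the sum of pairwise potential energies, U = Σ_{i<j} kqᵢqⱼ/rᵢⱼ.
All three pair separations equal the side length, 0.758 m.
U = (-0.0800) + (0.192) + (-0.0573) = 0.0543 J.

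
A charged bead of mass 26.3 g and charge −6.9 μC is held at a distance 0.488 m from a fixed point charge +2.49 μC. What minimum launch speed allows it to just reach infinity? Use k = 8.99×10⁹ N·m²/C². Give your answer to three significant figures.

4.91 m/s

To just escape, total mechanical energy must reach zero at infinity: ½mv²_min + U = 0, so ½mv²_min = −U = |kQq|/r.
|U| = |kQq|/r = (8.99×10⁹ N·m²/C²)(2.49×10⁻⁶)(6.90×10⁻⁶)/(0.488) = 0.317 J.
v_min = √(2|U|/m) = √(2·0.317/0.0263) = 4.91 m/s.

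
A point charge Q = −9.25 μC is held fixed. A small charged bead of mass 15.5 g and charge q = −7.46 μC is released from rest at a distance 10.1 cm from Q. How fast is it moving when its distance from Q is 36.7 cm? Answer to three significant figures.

Only the electrostatic force acts, so mechanical energy is conserved: ½mv² = U₁ − U₂ = kQq(1/r₁ − 1/r₂).
U₁ − U₂ = (8.99×10⁹ N·m²/C²)(-9.25×10⁻⁶ C)(-7.46×10⁻⁶ C)(1/0.101 − 1/0.367) = 4.45 J.
v = √(2·4.45/0.0155) = 24.0 m/s.

24.0 m/s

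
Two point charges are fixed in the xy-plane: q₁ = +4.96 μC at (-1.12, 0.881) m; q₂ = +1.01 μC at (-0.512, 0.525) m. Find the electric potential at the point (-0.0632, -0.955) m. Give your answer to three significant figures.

The total potential is the scalar sum of each charge's contribution, V = Σ kqᵢ/rᵢ.
Distances from the field point to each charge: r₁ = 2.12 m, r₂ = 1.55 m.
V = k[(4.96×10⁻⁶)/(2.12) + (1.01×10⁻⁶)/(1.55)] = 2.69×10⁴ V.

2.69×10⁴ V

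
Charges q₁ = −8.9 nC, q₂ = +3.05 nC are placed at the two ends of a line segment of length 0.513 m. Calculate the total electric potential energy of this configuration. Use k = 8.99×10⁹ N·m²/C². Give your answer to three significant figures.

The assembly work is the sum of pairwise potential energies, U = Σ_{i<j} kqᵢqⱼ/rᵢⱼ.
The separation is r = 0.513 m.
U = (-4.76×10⁻⁷) = -4.76×10⁻⁷ J.

-4.76×10⁻⁷ J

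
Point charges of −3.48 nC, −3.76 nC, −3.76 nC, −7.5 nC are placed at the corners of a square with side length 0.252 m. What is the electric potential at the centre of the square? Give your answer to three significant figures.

The total potential is the scalar sum of each charge's contribution, V = Σ kqᵢ/rᵢ.
The distance from each corner to the centre is a√2/2 = 0.178 m.
V = k[(-3.48×10⁻⁹)/(0.178) + (-3.76×10⁻⁹)/(0.178) + (-3.76×10⁻⁹)/(0.178) + (-7.50×10⁻⁹)/(0.178)] = -933 V.

-933 V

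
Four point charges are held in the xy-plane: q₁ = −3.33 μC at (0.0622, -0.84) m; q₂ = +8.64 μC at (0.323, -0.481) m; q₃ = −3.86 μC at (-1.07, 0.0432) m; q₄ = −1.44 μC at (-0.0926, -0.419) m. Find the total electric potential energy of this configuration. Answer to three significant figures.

The assembly work is the sum of pairwise potential energies, U = Σ_{i<j} kqᵢqⱼ/rᵢⱼ.
Pair separations: r₁₂ = 0.444 m, r₁₃ = 1.44 m, r₁₄ = 0.449 m, r₂₃ = 1.49 m, r₂₄ = 0.420 m, r₃₄ = 1.08 m.
Summing all 6 pair terms gives U = -0.828 J.

-0.828 J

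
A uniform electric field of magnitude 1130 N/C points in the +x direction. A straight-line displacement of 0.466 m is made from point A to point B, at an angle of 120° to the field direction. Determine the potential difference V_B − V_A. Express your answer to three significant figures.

Only the component of displacement along E changes the potential: ΔV = −E·d·cosθ.
ΔV = −(1130 V/m)(0.466 m)cos120° = 263 V.

263 V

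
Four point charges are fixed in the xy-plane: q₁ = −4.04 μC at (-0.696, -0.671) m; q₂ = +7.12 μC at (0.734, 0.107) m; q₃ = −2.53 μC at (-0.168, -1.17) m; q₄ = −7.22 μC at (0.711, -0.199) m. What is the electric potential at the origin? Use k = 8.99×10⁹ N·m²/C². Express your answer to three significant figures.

The total potential is the scalar sum of each charge's contribution, V = Σ kqᵢ/rᵢ.
Distances from the field point to each charge: r₁ = 0.967 m, r₂ = 0.742 m, r₃ = 1.18 m, r₄ = 0.738 m.
V = k[(-4.04×10⁻⁶)/(0.967) + (7.12×10⁻⁶)/(0.742) + (-2.53×10⁻⁶)/(1.18) + (-7.22×10⁻⁶)/(0.738)] = -5.84×10⁴ V.

-5.84×10⁴ V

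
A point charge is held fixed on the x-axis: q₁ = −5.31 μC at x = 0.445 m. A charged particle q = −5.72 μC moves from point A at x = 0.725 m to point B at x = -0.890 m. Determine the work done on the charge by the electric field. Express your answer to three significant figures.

0.771 J

The work done by the electric force is W_field = −ΔU = −q(V_B − V_A) = q(V_A − V_B).
At A: distance to the source charge is 0.280 m; V_A = kq₁/r = -1.70×10⁵ V.
At B: distance to the source charge is 1.33 m; V_B = kq₁/r = -3.58×10⁴ V.
ΔV = V_B − V_A = 1.35×10⁵ V.
W_field = −qΔV = −(-5.72×10⁻⁶ C)(1.35×10⁵ V) = 0.771 J.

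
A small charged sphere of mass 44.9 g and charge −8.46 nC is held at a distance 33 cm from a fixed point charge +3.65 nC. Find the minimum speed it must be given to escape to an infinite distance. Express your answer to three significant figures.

To just escape, total mechanical energy must reach zero at infinity: ½mv²_min + U = 0, so ½mv²_min = −U = |kQq|/r.
|U| = |kQq|/r = (8.99×10⁹ N·m²/C²)(3.65×10⁻⁹)(8.46×10⁻⁹)/(0.330) = 8.41×10⁻⁷ J.
v_min = √(2|U|/m) = √(2·8.41×10⁻⁷/0.0449) = 6.12×10⁻³ m/s.

6.12×10⁻³ m/s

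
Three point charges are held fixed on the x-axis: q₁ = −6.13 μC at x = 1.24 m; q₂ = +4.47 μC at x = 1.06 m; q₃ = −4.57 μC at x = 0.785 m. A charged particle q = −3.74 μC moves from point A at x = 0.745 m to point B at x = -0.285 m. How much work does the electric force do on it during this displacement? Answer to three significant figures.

3.61 J

The work done by the electric force is W_field = −ΔU = −q(V_B − V_A) = q(V_A − V_B).
At A: distances to the source charges are 0.495 m, 0.315 m, 0.0400 m; V_A = Σ kqᵢ/rᵢ = -1.01×10⁶ V.
At B: distances to the source charges are 1.52 m, 1.34 m, 1.07 m; V_B = Σ kqᵢ/rᵢ = -4.47×10⁴ V.
ΔV = V_B − V_A = 9.66×10⁵ V.
W_field = −qΔV = −(-3.74×10⁻⁶ C)(9.66×10⁵ V) = 3.61 J.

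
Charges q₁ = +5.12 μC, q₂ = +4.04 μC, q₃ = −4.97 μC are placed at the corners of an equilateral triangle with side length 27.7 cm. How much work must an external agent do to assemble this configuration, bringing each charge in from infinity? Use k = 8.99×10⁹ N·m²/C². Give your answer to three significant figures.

-0.806 J

The assembly work is the sum of pairwise potential energies, U = Σ_{i<j} kqᵢqⱼ/rᵢⱼ.
All three pair separations equal the side length, 0.277 m.
U = (0.671) + (-0.826) + (-0.652) = -0.806 J.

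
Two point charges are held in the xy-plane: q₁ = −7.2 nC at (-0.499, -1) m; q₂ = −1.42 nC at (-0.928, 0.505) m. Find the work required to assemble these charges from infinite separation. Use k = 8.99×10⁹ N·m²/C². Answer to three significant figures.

The assembly work is the sum of pairwise potential energies, U = Σ_{i<j} kqᵢqⱼ/rᵢⱼ.
Pair separations: r₁₂ = 1.56 m.
U = (5.87×10⁻⁸) = 5.87×10⁻⁸ J.

5.87×10⁻⁸ J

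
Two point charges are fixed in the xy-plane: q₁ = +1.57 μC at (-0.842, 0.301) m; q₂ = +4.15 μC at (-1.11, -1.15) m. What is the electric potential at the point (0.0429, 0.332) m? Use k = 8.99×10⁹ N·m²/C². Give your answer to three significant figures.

3.58×10⁴ V

The total potential is the scalar sum of each charge's contribution, V = Σ kqᵢ/rᵢ.
Distances from the field point to each charge: r₁ = 0.885 m, r₂ = 1.88 m.
V = k[(1.57×10⁻⁶)/(0.885) + (4.15×10⁻⁶)/(1.88)] = 3.58×10⁴ V.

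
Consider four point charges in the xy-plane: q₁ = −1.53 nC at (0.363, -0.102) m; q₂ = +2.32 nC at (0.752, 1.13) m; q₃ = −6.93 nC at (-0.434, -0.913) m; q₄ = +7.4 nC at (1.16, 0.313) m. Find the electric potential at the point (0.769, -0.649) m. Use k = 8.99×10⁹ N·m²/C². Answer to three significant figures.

Electric potential is a scalar, so the contributions from each charge add algebraically: V = Σ kqᵢ/rᵢ.
Distances from the field point to each charge: r₁ = 0.681 m, r₂ = 1.78 m, r₃ = 1.23 m, r₄ = 1.04 m.
V = k[(-1.53×10⁻⁹)/(0.681) + (2.32×10⁻⁹)/(1.78) + (-6.93×10⁻⁹)/(1.23) + (7.40×10⁻⁹)/(1.04)] = 5.01 V.

5.01 V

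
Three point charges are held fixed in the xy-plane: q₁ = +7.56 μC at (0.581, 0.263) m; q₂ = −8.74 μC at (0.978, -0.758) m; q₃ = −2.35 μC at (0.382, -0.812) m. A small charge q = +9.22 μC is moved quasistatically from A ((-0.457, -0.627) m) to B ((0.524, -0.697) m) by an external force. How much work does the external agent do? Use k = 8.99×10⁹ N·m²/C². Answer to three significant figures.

-1.72 J

For quasistatic motion the external work equals the change in potential energy: W_ext = qΔV = q(V_B − V_A).
At A: distances to the source charges are 1.37 m, 1.44 m, 0.859 m; V_A = Σ kqᵢ/rᵢ = -2.94×10⁴ V.
At B: distances to the source charges are 0.962 m, 0.458 m, 0.183 m; V_B = Σ kqᵢ/rᵢ = -2.16×10⁵ V.
ΔV = V_B − V_A = -1.87×10⁵ V.
W_ext = qΔV = (9.22×10⁻⁶ C)(-1.87×10⁵ V) = -1.72 J.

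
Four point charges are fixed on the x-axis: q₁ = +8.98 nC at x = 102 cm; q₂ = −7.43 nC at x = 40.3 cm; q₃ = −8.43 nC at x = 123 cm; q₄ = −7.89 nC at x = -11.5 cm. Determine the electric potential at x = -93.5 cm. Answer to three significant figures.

-130 V

The total potential is the scalar sum of each charge's contribution, V = Σ kqᵢ/rᵢ.
Distances from the field point to each charge: r₁ = 1.96 m, r₂ = 1.34 m, r₃ = 2.17 m, r₄ = 0.820 m.
V = k[(8.98×10⁻⁹)/(1.96) + (-7.43×10⁻⁹)/(1.34) + (-8.43×10⁻⁹)/(2.17) + (-7.89×10⁻⁹)/(0.820)] = -130 V.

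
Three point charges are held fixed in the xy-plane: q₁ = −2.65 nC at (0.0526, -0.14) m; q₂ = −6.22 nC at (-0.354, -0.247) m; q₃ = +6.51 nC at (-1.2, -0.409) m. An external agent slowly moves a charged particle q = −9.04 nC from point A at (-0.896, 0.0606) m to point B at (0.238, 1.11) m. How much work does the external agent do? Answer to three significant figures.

1.71×10⁻⁷ J

For quasistatic motion the external work equals the change in potential energy: W_ext = qΔV = q(V_B − V_A).
At A: distances to the source charges are 0.970 m, 0.623 m, 0.559 m; V_A = Σ kqᵢ/rᵢ = -9.68 V.
At B: distances to the source charges are 1.26 m, 1.48 m, 2.09 m; V_B = Σ kqᵢ/rᵢ = -28.6 V.
ΔV = V_B − V_A = -19.0 V.
W_ext = qΔV = (-9.04×10⁻⁹ C)(-19.0 V) = 1.71×10⁻⁷ J.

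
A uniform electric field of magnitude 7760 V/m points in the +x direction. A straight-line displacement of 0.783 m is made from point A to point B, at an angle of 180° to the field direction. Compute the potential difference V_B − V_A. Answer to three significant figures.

Only the component of displacement along E changes the potential: ΔV = −E·d·cosθ.
ΔV = −(7760 V/m)(0.783 m)cos180° = 6080 V.

6080 V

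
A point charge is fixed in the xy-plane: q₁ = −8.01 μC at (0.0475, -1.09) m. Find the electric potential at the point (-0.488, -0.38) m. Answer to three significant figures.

The total potential is the scalar sum of each charge's contribution, V = Σ kqᵢ/rᵢ.
Distances from the field point to each charge: r₁ = 0.889 m.
V = k[(-8.01×10⁻⁶)/(0.889)] = -8.10×10⁴ V.

-8.10×10⁴ V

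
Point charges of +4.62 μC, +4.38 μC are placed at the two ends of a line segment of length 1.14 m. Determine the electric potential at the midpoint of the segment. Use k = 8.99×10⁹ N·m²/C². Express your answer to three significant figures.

1.42×10⁵ V

The total potential is the scalar sum of each charge's contribution, V = Σ kqᵢ/rᵢ.
Each charge is 0.570 m from the midpoint.
V = k[(4.62×10⁻⁶)/(0.570) + (4.38×10⁻⁶)/(0.570)] = 1.42×10⁵ V.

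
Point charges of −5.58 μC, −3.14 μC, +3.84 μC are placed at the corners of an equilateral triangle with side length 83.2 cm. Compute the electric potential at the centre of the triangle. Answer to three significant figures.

-9.13×10⁴ V

The total potential is the scalar sum of each charge's contribution, V = Σ kqᵢ/rᵢ.
The distance from each vertex to the centroid is a/√3 = 0.480 m.
V = k[(-5.58×10⁻⁶)/(0.480) + (-3.14×10⁻⁶)/(0.480) + (3.84×10⁻⁶)/(0.480)] = -9.13×10⁴ V.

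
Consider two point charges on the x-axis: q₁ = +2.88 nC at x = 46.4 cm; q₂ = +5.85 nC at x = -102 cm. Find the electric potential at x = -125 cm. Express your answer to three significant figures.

The total potential is the scalar sum of each charge's contribution, V = Σ kqᵢ/rᵢ.
Distances from the field point to each charge: r₁ = 1.71 m, r₂ = 0.230 m.
V = k[(2.88×10⁻⁹)/(1.71) + (5.85×10⁻⁹)/(0.230)] = 244 V.

244 V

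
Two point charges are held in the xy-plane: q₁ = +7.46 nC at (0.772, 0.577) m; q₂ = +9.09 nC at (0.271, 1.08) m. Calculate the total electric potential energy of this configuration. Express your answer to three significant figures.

8.59×10⁻⁷ J

The work to assemble the configuration equals its total potential energy, U = Σ kqᵢqⱼ/rᵢⱼ over all pairs.
Pair separations: r₁₂ = 0.710 m.
U = (8.59×10⁻⁷) = 8.59×10⁻⁷ J.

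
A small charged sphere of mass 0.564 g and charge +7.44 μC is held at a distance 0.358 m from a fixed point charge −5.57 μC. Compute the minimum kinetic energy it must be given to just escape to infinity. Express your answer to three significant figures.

To just escape, total mechanical energy must reach zero at infinity: ½mv²_min + U = 0, so ½mv²_min = −U = |kQq|/r.
|U| = |kQq|/r = (8.99×10⁹ N·m²/C²)(5.57×10⁻⁶)(7.44×10⁻⁶)/(0.358) = 1.04 J.

1.04 J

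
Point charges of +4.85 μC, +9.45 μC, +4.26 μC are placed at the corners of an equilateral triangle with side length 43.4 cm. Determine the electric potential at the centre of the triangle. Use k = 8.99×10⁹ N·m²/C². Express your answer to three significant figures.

6.66×10⁵ V

Electric potential is a scalar, so the contributions from each charge add algebraically: V = Σ kqᵢ/rᵢ.
The distance from each vertex to the centroid is a/√3 = 0.251 m.
V = k[(4.85×10⁻⁶)/(0.251) + (9.45×10⁻⁶)/(0.251) + (4.26×10⁻⁶)/(0.251)] = 6.66×10⁵ V.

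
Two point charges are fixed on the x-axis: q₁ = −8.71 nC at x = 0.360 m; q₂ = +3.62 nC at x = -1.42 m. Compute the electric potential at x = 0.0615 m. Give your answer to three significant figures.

The total potential is the scalar sum of each charge's contribution, V = Σ kqᵢ/rᵢ.
Distances from the field point to each charge: r₁ = 0.298 m, r₂ = 1.48 m.
V = k[(-8.71×10⁻⁹)/(0.298) + (3.62×10⁻⁹)/(1.48)] = -240 V.

-240 V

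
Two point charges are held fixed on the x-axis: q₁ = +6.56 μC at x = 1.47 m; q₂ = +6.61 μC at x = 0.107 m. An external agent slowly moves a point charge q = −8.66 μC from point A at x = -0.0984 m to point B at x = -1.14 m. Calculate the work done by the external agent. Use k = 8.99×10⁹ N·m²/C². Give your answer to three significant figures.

2.22 J

For quasistatic motion the external work equals the change in potential energy: W_ext = qΔV = q(V_B − V_A).
At A: distances to the source charges are 1.57 m, 0.205 m; V_A = Σ kqᵢ/rᵢ = 3.27×10⁵ V.
At B: distances to the source charges are 2.61 m, 1.25 m; V_B = Σ kqᵢ/rᵢ = 7.02×10⁴ V.
ΔV = V_B − V_A = -2.57×10⁵ V.
W_ext = qΔV = (-8.66×10⁻⁶ C)(-2.57×10⁵ V) = 2.22 J.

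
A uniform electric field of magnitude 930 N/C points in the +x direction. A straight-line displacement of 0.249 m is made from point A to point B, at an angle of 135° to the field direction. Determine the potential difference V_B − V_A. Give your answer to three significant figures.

164 V

Only the component of displacement along E changes the potential: ΔV = −E·d·cosθ.
ΔV = −(930 V/m)(0.249 m)cos135° = 164 V.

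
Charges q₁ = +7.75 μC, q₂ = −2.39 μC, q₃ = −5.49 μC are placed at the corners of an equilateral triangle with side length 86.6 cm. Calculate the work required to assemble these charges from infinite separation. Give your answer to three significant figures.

-0.498 J

The assembly work is the sum of pairwise potential energies, U = Σ_{i<j} kqᵢqⱼ/rᵢⱼ.
All three pair separations equal the side length, 0.866 m.
U = (-0.192) + (-0.442) + (0.136) = -0.498 J.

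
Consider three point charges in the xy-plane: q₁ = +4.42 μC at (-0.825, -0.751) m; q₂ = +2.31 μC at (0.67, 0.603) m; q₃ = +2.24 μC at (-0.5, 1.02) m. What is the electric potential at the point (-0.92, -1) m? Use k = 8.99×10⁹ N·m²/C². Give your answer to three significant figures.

Electric potential is a scalar, so the contributions from each charge add algebraically: V = Σ kqᵢ/rᵢ.
Distances from the field point to each charge: r₁ = 0.267 m, r₂ = 2.26 m, r₃ = 2.06 m.
V = k[(4.42×10⁻⁶)/(0.267) + (2.31×10⁻⁶)/(2.26) + (2.24×10⁻⁶)/(2.06)] = 1.68×10⁵ V.

1.68×10⁵ V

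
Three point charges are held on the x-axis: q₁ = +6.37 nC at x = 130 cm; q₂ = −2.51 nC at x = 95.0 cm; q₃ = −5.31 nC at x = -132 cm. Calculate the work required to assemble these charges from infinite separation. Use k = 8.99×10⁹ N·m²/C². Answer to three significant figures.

-4.74×10⁻⁷ J

The work to assemble the configuration equals its total potential energy, U = Σ kqᵢqⱼ/rᵢⱼ over all pairs.
Pair separations: r₁₂ = 0.350 m, r₁₃ = 2.62 m, r₂₃ = 2.27 m.
U = (-4.11×10⁻⁷) + (-1.16×10⁻⁷) + (5.28×10⁻⁸) = -4.74×10⁻⁷ J.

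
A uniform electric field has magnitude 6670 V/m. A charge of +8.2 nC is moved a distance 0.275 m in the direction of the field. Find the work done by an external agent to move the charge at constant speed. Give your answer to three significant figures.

-1.50×10⁻⁵ J

The potential change for a displacement 0.275 m in the direction of the field is ΔV = −Ed = -1830 V.
W_ext = qΔV = -1.50×10⁻⁵ J.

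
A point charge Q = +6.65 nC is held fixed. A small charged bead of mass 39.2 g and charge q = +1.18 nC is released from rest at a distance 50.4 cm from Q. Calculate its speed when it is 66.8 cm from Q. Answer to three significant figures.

1.32×10⁻³ m/s

Only the electrostatic force acts, so mechanical energy is conserved: ½mv² = U₁ − U₂ = kQq(1/r₁ − 1/r₂).
U₁ − U₂ = (8.99×10⁹ N·m²/C²)(6.65×10⁻⁹ C)(1.18×10⁻⁹ C)(1/0.504 − 1/0.668) = 3.44×10⁻⁸ J.
v = √(2·3.44×10⁻⁸/0.0392) = 1.32×10⁻³ m/s.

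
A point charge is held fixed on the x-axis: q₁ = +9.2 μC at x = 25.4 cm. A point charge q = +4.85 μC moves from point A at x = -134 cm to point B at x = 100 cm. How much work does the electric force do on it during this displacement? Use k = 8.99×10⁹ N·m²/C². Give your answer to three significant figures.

The work done by the electric force is W_field = −ΔU = −q(V_B − V_A) = q(V_A − V_B).
At A: distance to the source charge is 1.59 m; V_A = kq₁/r = 5.19×10⁴ V.
At B: distance to the source charge is 0.746 m; V_B = kq₁/r = 1.11×10⁵ V.
ΔV = V_B − V_A = 5.90×10⁴ V.
W_field = −qΔV = −(4.85×10⁻⁶ C)(5.90×10⁴ V) = -0.286 J.

-0.286 J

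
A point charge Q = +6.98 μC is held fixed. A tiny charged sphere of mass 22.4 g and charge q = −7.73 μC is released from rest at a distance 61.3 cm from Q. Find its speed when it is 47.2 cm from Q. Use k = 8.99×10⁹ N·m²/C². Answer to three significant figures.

Only the electrostatic force acts, so mechanical energy is conserved: ½mv² = U₁ − U₂ = kQq(1/r₁ − 1/r₂).
U₁ − U₂ = (8.99×10⁹ N·m²/C²)(6.98×10⁻⁶ C)(-7.73×10⁻⁶ C)(1/0.613 − 1/0.472) = 0.236 J.
v = √(2·0.236/0.0224) = 4.59 m/s.

4.59 m/s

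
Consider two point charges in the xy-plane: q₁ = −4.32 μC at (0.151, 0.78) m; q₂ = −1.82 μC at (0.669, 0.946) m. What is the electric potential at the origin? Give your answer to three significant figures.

-6.30×10⁴ V

Electric potential is a scalar, so the contributions from each charge add algebraically: V = Σ kqᵢ/rᵢ.
Distances from the field point to each charge: r₁ = 0.794 m, r₂ = 1.16 m.
V = k[(-4.32×10⁻⁶)/(0.794) + (-1.82×10⁻⁶)/(1.16)] = -6.30×10⁴ V.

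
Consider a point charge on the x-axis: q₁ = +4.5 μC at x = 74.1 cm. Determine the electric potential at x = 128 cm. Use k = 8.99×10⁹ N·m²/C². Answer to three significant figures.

7.51×10⁴ V

Electric potential is a scalar, so the contributions from each charge add algebraically: V = Σ kqᵢ/rᵢ.
V = k[(4.50×10⁻⁶)/(0.539)] = 7.51×10⁴ V.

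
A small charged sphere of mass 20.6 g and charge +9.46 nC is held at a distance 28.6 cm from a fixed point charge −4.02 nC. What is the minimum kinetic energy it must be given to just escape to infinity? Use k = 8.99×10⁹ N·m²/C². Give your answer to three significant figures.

1.20×10⁻⁶ J

To just escape, total mechanical energy must reach zero at infinity: ½mv²_min + U = 0, so ½mv²_min = −U = |kQq|/r.
|U| = |kQq|/r = (8.99×10⁹ N·m²/C²)(4.02×10⁻⁹)(9.46×10⁻⁹)/(0.286) = 1.20×10⁻⁶ J.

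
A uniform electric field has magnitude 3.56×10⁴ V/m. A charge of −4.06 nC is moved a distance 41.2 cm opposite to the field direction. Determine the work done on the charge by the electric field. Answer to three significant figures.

5.95×10⁻⁵ J

The potential change for a displacement 41.2 cm opposite to the field direction is ΔV = +Ed = 1.47×10⁴ V.
W_field = −qΔV = 5.95×10⁻⁵ J.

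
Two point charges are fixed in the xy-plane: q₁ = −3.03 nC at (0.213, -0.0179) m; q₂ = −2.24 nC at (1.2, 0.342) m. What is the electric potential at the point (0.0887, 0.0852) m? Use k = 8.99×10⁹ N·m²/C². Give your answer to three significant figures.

Electric potential is a scalar, so the contributions from each charge add algebraically: V = Σ kqᵢ/rᵢ.
Distances from the field point to each charge: r₁ = 0.161 m, r₂ = 1.14 m.
V = k[(-3.03×10⁻⁹)/(0.161) + (-2.24×10⁻⁹)/(1.14)] = -186 V.

-186 V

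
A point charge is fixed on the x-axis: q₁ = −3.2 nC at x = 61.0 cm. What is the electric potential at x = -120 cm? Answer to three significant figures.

Electric potential is a scalar, so the contributions from each charge add algebraically: V = Σ kqᵢ/rᵢ.
V = k[(-3.20×10⁻⁹)/(1.81)] = -15.9 V.

-15.9 V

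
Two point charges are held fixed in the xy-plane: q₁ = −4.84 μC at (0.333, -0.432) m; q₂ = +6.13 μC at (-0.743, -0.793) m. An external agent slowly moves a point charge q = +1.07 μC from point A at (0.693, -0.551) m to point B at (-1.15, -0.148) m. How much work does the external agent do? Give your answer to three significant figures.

For quasistatic motion the external work equals the change in potential energy: W_ext = qΔV = q(V_B − V_A).
At A: distances to the source charges are 0.379 m, 1.46 m; V_A = Σ kqᵢ/rᵢ = -7.69×10⁴ V.
At B: distances to the source charges are 1.51 m, 0.763 m; V_B = Σ kqᵢ/rᵢ = 4.34×10⁴ V.
ΔV = V_B − V_A = 1.20×10⁵ V.
W_ext = qΔV = (1.07×10⁻⁶ C)(1.20×10⁵ V) = 0.129 J.

0.129 J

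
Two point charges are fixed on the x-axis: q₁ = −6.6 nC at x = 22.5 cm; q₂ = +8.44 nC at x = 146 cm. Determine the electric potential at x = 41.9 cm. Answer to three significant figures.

-233 V

Electric potential is a scalar, so the contributions from each charge add algebraically: V = Σ kqᵢ/rᵢ.
Distances from the field point to each charge: r₁ = 0.194 m, r₂ = 1.04 m.
V = k[(-6.60×10⁻⁹)/(0.194) + (8.44×10⁻⁹)/(1.04)] = -233 V.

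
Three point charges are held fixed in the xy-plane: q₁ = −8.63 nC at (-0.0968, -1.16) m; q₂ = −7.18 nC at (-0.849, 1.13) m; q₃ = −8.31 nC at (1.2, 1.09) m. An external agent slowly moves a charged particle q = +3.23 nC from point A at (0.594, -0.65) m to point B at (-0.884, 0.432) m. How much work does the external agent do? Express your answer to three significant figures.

-3.60×10⁻⁸ J

For quasistatic motion the external work equals the change in potential energy: W_ext = qΔV = q(V_B − V_A).
At A: distances to the source charges are 0.859 m, 2.29 m, 1.84 m; V_A = Σ kqᵢ/rᵢ = -159 V.
At B: distances to the source charges are 1.78 m, 0.699 m, 2.19 m; V_B = Σ kqᵢ/rᵢ = -170 V.
ΔV = V_B − V_A = -11.2 V.
W_ext = qΔV = (3.23×10⁻⁹ C)(-11.2 V) = -3.60×10⁻⁸ J.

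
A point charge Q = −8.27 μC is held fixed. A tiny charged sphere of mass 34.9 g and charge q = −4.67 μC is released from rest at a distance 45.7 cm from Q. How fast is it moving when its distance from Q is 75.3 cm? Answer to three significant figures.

Only the electrostatic force acts, so mechanical energy is conserved: ½mv² = U₁ − U₂ = kQq(1/r₁ − 1/r₂).
U₁ − U₂ = (8.99×10⁹ N·m²/C²)(-8.27×10⁻⁶ C)(-4.67×10⁻⁶ C)(1/0.457 − 1/0.753) = 0.299 J.
v = √(2·0.299/0.0349) = 4.14 m/s.

4.14 m/s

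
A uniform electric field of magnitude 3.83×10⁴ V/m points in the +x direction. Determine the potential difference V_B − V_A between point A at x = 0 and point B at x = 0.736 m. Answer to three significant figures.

In a uniform field, potential decreases in the direction of E: V_B − V_A = −E·Δx.
V_B − V_A = −(3.83×10⁴ V/m)(0.736 m) = -2.82×10⁴ V.

-2.82×10⁴ V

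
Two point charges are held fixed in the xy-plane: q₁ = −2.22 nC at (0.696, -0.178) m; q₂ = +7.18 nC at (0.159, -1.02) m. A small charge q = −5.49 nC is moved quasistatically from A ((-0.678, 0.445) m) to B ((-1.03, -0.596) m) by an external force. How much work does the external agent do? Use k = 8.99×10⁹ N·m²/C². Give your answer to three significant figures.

-8.16×10⁻⁸ J

For quasistatic motion the external work equals the change in potential energy: W_ext = qΔV = q(V_B − V_A).
At A: distances to the source charges are 1.51 m, 1.69 m; V_A = Σ kqᵢ/rᵢ = 25.0 V.
At B: distances to the source charges are 1.78 m, 1.26 m; V_B = Σ kqᵢ/rᵢ = 39.9 V.
ΔV = V_B − V_A = 14.9 V.
W_ext = qΔV = (-5.49×10⁻⁹ C)(14.9 V) = -8.16×10⁻⁸ J.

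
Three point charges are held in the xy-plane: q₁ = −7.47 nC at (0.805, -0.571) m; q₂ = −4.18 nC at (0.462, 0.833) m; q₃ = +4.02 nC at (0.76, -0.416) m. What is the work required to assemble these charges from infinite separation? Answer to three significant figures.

-1.60×10⁻⁶ J

The assembly work is the sum of pairwise potential energies, U = Σ_{i<j} kqᵢqⱼ/rᵢⱼ.
Pair separations: r₁₂ = 1.45 m, r₁₃ = 0.161 m, r₂₃ = 1.28 m.
U = (1.94×10⁻⁷) + (-1.67×10⁻⁶) + (-1.18×10⁻⁷) = -1.60×10⁻⁶ J.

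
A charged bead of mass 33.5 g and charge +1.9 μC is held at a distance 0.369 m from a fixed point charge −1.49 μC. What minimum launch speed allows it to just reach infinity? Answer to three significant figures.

To just escape, total mechanical energy must reach zero at infinity: ½mv²_min + U = 0, so ½mv²_min = −U = |kQq|/r.
|U| = |kQq|/r = (8.99×10⁹ N·m²/C²)(1.49×10⁻⁶)(1.90×10⁻⁶)/(0.369) = 0.0690 J.
v_min = √(2|U|/m) = √(2·0.0690/0.0335) = 2.03 m/s.

2.03 m/s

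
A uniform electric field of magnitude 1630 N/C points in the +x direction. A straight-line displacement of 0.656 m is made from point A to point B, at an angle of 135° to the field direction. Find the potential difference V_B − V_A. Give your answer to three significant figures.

756 V

Only the component of displacement along E changes the potential: ΔV = −E·d·cosθ.
ΔV = −(1630 V/m)(0.656 m)cos135° = 756 V.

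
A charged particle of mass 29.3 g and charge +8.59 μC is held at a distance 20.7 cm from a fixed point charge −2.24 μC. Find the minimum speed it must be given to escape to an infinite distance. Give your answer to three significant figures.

7.55 m/s

To just escape, total mechanical energy must reach zero at infinity: ½mv²_min + U = 0, so ½mv²_min = −U = |kQq|/r.
|U| = |kQq|/r = (8.99×10⁹ N·m²/C²)(2.24×10⁻⁶)(8.59×10⁻⁶)/(0.207) = 0.836 J.
v_min = √(2|U|/m) = √(2·0.836/0.0293) = 7.55 m/s.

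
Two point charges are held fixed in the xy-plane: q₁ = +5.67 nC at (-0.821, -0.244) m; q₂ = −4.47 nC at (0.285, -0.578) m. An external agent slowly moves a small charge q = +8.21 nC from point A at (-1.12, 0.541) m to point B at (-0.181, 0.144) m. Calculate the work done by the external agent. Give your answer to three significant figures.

-1.39×10⁻⁷ J

For quasistatic motion the external work equals the change in potential energy: W_ext = qΔV = q(V_B − V_A).
At A: distances to the source charges are 0.840 m, 1.80 m; V_A = Σ kqᵢ/rᵢ = 38.3 V.
At B: distances to the source charges are 0.748 m, 0.859 m; V_B = Σ kqᵢ/rᵢ = 21.3 V.
ΔV = V_B − V_A = -17.0 V.
W_ext = qΔV = (8.21×10⁻⁹ C)(-17.0 V) = -1.39×10⁻⁷ J.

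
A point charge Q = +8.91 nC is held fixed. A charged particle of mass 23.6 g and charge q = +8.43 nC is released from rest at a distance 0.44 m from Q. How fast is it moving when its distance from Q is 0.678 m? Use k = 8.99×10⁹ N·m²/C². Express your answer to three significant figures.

6.76×10⁻³ m/s

Only the electrostatic force acts, so mechanical energy is conserved: ½mv² = U₁ − U₂ = kQq(1/r₁ − 1/r₂).
U₁ − U₂ = (8.99×10⁹ N·m²/C²)(8.91×10⁻⁹ C)(8.43×10⁻⁹ C)(1/0.440 − 1/0.678) = 5.39×10⁻⁷ J.
v = √(2·5.39×10⁻⁷/0.0236) = 6.76×10⁻³ m/s.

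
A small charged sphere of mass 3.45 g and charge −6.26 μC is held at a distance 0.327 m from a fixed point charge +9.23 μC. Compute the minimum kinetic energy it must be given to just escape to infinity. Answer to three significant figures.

1.59 J

To just escape, total mechanical energy must reach zero at infinity: ½mv²_min + U = 0, so ½mv²_min = −U = |kQq|/r.
|U| = |kQq|/r = (8.99×10⁹ N·m²/C²)(9.23×10⁻⁶)(6.26×10⁻⁶)/(0.327) = 1.59 J.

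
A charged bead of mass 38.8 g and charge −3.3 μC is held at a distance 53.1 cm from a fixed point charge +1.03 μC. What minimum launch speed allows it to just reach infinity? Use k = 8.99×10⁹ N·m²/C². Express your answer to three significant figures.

To just escape, total mechanical energy must reach zero at infinity: ½mv²_min + U = 0, so ½mv²_min = −U = |kQq|/r.
|U| = |kQq|/r = (8.99×10⁹ N·m²/C²)(1.03×10⁻⁶)(3.30×10⁻⁶)/(0.531) = 0.0575 J.
v_min = √(2|U|/m) = √(2·0.0575/0.0388) = 1.72 m/s.

1.72 m/s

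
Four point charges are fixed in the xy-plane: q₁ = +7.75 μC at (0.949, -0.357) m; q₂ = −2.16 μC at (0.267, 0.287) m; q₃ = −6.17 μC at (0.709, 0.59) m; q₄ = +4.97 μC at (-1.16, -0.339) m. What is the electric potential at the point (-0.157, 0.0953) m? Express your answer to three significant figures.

1840 V

Electric potential is a scalar, so the contributions from each charge add algebraically: V = Σ kqᵢ/rᵢ.
Distances from the field point to each charge: r₁ = 1.19 m, r₂ = 0.465 m, r₃ = 0.997 m, r₄ = 1.09 m.
V = k[(7.75×10⁻⁶)/(1.19) + (-2.16×10⁻⁶)/(0.465) + (-6.17×10⁻⁶)/(0.997) + (4.97×10⁻⁶)/(1.09)] = 1840 V.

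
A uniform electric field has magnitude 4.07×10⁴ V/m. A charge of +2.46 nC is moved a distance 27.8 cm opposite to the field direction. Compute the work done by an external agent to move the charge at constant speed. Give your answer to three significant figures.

The potential change for a displacement 27.8 cm opposite to the field direction is ΔV = +Ed = 1.13×10⁴ V.
W_ext = qΔV = 2.78×10⁻⁵ J.

2.78×10⁻⁵ J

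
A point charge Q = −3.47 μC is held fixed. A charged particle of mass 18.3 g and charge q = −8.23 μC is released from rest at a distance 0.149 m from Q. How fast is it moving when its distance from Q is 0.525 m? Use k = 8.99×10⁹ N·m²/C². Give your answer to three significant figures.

11.6 m/s

Only the electrostatic force acts, so mechanical energy is conserved: ½mv² = U₁ − U₂ = kQq(1/r₁ − 1/r₂).
U₁ − U₂ = (8.99×10⁹ N·m²/C²)(-3.47×10⁻⁶ C)(-8.23×10⁻⁶ C)(1/0.149 − 1/0.525) = 1.23 J.
v = √(2·1.23/0.0183) = 11.6 m/s.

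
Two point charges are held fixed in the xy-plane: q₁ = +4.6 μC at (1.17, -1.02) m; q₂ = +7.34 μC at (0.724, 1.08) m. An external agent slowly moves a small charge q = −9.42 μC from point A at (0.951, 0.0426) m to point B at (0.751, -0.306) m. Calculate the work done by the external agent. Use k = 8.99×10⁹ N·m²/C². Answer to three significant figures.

0.0254 J

For quasistatic motion the external work equals the change in potential energy: W_ext = qΔV = q(V_B − V_A).
At A: distances to the source charges are 1.08 m, 1.06 m; V_A = Σ kqᵢ/rᵢ = 1.00×10⁵ V.
At B: distances to the source charges are 0.828 m, 1.39 m; V_B = Σ kqᵢ/rᵢ = 9.76×10⁴ V.
ΔV = V_B − V_A = -2700 V.
W_ext = qΔV = (-9.42×10⁻⁶ C)(-2700 V) = 0.0254 J.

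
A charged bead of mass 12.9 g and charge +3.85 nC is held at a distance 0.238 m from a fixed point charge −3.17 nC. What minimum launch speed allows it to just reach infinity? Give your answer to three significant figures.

To just escape, total mechanical energy must reach zero at infinity: ½mv²_min + U = 0, so ½mv²_min = −U = |kQq|/r.
|U| = |kQq|/r = (8.99×10⁹ N·m²/C²)(3.17×10⁻⁹)(3.85×10⁻⁹)/(0.238) = 4.61×10⁻⁷ J.
v_min = √(2|U|/m) = √(2·4.61×10⁻⁷/0.0129) = 8.45×10⁻³ m/s.

8.45×10⁻³ m/s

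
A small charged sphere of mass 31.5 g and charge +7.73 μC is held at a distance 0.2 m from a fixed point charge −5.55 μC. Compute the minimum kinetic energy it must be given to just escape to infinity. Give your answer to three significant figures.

To just escape, total mechanical energy must reach zero at infinity: ½mv²_min + U = 0, so ½mv²_min = −U = |kQq|/r.
|U| = |kQq|/r = (8.99×10⁹ N·m²/C²)(5.55×10⁻⁶)(7.73×10⁻⁶)/(0.200) = 1.93 J.

1.93 J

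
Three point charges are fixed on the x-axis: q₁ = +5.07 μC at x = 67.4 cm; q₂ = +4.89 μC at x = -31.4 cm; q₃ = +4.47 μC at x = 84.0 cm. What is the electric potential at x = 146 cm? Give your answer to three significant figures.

1.48×10⁵ V

The total potential is the scalar sum of each charge's contribution, V = Σ kqᵢ/rᵢ.
Distances from the field point to each charge: r₁ = 0.786 m, r₂ = 1.77 m, r₃ = 0.620 m.
V = k[(5.07×10⁻⁶)/(0.786) + (4.89×10⁻⁶)/(1.77) + (4.47×10⁻⁶)/(0.620)] = 1.48×10⁵ V.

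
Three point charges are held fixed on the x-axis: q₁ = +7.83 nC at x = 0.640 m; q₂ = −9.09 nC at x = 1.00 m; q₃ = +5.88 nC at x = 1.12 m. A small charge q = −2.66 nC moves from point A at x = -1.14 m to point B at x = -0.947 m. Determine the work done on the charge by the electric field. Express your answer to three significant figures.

8.53×10⁻⁹ J

The work done by the electric force is W_field = −ΔU = −q(V_B − V_A) = q(V_A − V_B).
At A: distances to the source charges are 1.78 m, 2.14 m, 2.26 m; V_A = Σ kqᵢ/rᵢ = 24.7 V.
At B: distances to the source charges are 1.59 m, 1.95 m, 2.07 m; V_B = Σ kqᵢ/rᵢ = 28.0 V.
ΔV = V_B − V_A = 3.21 V.
W_field = −qΔV = −(-2.66×10⁻⁹ C)(3.21 V) = 8.53×10⁻⁹ J.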